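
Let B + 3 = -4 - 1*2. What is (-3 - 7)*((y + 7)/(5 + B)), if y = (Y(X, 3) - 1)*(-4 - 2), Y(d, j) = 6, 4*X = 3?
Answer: -115/2 ≈ -57.500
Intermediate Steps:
X = 3/4 (X = (1/4)*3 = 3/4 ≈ 0.75000)
B = -9 (B = -3 + (-4 - 1*2) = -3 + (-4 - 2) = -3 - 6 = -9)
y = -30 (y = (6 - 1)*(-4 - 2) = 5*(-6) = -30)
(-3 - 7)*((y + 7)/(5 + B)) = (-3 - 7)*((-30 + 7)/(5 - 9)) = -(-230)/(-4) = -(-230)*(-1)/4 = -10*23/4 = -115/2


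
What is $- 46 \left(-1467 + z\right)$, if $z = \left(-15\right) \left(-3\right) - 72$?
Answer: $68724$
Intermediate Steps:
$z = -27$ ($z = 45 - 72 = -27$)
$- 46 \left(-1467 + z\right) = - 46 \left(-1467 - 27\right) = \left(-46\right) \left(-1494\right) = 68724$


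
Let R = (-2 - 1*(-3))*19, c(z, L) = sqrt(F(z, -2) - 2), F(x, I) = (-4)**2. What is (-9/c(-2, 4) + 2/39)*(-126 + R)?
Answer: -214/39 + 963*sqrt(14)/14 ≈ 251.89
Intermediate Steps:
F(x, I) = 16
c(z, L) = sqrt(14) (c(z, L) = sqrt(16 - 2) = sqrt(14))
R = 19 (R = (-2 + 3)*19 = 1*19 = 19)
(-9/c(-2, 4) + 2/39)*(-126 + R) = (-9*sqrt(14)/14 + 2/39)*(-126 + 19) = (-9*sqrt(14)/14 + 2*(1/39))*(-107) = (-9*sqrt(14)/14 + 2/39)*(-107) = (2/39 - 9*sqrt(14)/14)*(-107) = -214/39 + 963*sqrt(14)/14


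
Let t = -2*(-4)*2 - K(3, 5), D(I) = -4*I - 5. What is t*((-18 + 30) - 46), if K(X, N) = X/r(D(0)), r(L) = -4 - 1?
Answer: -2822/5 ≈ -564.40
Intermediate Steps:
D(I) = -5 - 4*I
r(L) = -5
K(X, N) = -X/5 (K(X, N) = X/(-5) = X*(-1/5) = -X/5)
t = 83/5 (t = -2*(-4)*2 - (-1)*3/5 = 8*2 - 1*(-3/5) = 16 + 3/5 = 83/5 ≈ 16.600)
t*((-18 + 30) - 46) = 83*((-18 + 30) - 46)/5 = 83*(12 - 46)/5 = (83/5)*(-34) = -2822/5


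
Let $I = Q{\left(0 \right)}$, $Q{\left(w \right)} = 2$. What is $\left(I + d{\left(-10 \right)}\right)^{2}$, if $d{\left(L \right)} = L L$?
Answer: $10404$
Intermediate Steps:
$d{\left(L \right)} = L^{2}$
$I = 2$
$\left(I + d{\left(-10 \right)}\right)^{2} = \left(2 + \left(-10\right)^{2}\right)^{2} = \left(2 + 100\right)^{2} = 102^{2} = 10404$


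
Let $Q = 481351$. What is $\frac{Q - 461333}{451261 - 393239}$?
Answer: $\frac{10009}{29011} \approx 0.34501$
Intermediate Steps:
$\frac{Q - 461333}{451261 - 393239} = \frac{481351 - 461333}{451261 - 393239} = \frac{20018}{58022} = 20018 \cdot \frac{1}{58022} = \frac{10009}{29011}$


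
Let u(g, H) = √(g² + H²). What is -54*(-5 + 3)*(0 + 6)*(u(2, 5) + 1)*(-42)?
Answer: -27216 - 27216*√29 ≈ -1.7378e+5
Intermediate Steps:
u(g, H) = √(H² + g²)
-54*(-5 + 3)*(0 + 6)*(u(2, 5) + 1)*(-42) = -54*(-5 + 3)*(0 + 6)*(√(5² + 2²) + 1)*(-42) = -(-108)*6*(√(25 + 4) + 1)*(-42) = -(-108)*6*(√29 + 1)*(-42) = -(-108)*6*(1 + √29)*(-42) = -(-108)*(6 + 6*√29)*(-42) = -54*(-12 - 12*√29)*(-42) = (648 + 648*√29)*(-42) = -27216 - 27216*√29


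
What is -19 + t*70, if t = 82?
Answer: 5721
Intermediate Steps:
-19 + t*70 = -19 + 82*70 = -19 + 5740 = 5721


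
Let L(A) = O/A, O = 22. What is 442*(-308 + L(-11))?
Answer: -137020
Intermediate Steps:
L(A) = 22/A
442*(-308 + L(-11)) = 442*(-308 + 22/(-11)) = 442*(-308 + 22*(-1/11)) = 442*(-308 - 2) = 442*(-310) = -137020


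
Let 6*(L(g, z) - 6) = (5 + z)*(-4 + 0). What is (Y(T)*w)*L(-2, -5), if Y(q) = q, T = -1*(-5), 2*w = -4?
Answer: -60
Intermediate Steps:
w = -2 (w = (½)*(-4) = -2)
T = 5
L(g, z) = 8/3 - 2*z/3 (L(g, z) = 6 + ((5 + z)*(-4 + 0))/6 = 6 + ((5 + z)*(-4))/6 = 6 + (-20 - 4*z)/6 = 6 + (-10/3 - 2*z/3) = 8/3 - 2*z/3)
(Y(T)*w)*L(-2, -5) = (5*(-2))*(8/3 - ⅔*(-5)) = -10*(8/3 + 10/3) = -10*6 = -60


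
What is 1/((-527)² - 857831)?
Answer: -1/580102 ≈ -1.7238e-6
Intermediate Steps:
1/((-527)² - 857831) = 1/(277729 - 857831) = 1/(-580102) = -1/580102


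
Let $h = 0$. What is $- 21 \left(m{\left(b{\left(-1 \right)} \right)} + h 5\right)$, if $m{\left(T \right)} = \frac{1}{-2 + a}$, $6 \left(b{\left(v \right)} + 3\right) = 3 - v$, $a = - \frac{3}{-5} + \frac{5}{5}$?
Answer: $\frac{105}{2} \approx 52.5$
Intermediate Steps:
$a = \frac{8}{5}$ ($a = \left(-3\right) \left(- \frac{1}{5}\right) + 5 \cdot \frac{1}{5} = \frac{3}{5} + 1 = \frac{8}{5} \approx 1.6$)
$b{\left(v \right)} = - \frac{5}{2} - \frac{v}{6}$ ($b{\left(v \right)} = -3 + \frac{3 - v}{6} = -3 - \left(- \frac{1}{2} + \frac{v}{6}\right) = - \frac{5}{2} - \frac{v}{6}$)
$m{\left(T \right)} = - \frac{5}{2}$ ($m{\left(T \right)} = \frac{1}{-2 + \frac{8}{5}} = \frac{1}{- \frac{2}{5}} = - \frac{5}{2}$)
$- 21 \left(m{\left(b{\left(-1 \right)} \right)} + h 5\right) = - 21 \left(- \frac{5}{2} + 0 \cdot 5\right) = - 21 \left(- \frac{5}{2} + 0\right) = \left(-21\right) \left(- \frac{5}{2}\right) = \frac{105}{2}$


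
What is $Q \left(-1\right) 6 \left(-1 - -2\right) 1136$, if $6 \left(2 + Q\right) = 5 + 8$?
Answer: $-1136$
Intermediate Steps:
$Q = \frac{1}{6}$ ($Q = -2 + \frac{5 + 8}{6} = -2 + \frac{1}{6} \cdot 13 = -2 + \frac{13}{6} = \frac{1}{6} \approx 0.16667$)
$Q \left(-1\right) 6 \left(-1 - -2\right) 1136 = \frac{\left(-1\right) 6 \left(-1 - -2\right)}{6} \cdot 1136 = \frac{\left(-6\right) \left(-1 + 2\right)}{6} \cdot 1136 = \frac{\left(-6\right) 1}{6} \cdot 1136 = \frac{1}{6} \left(-6\right) 1136 = \left(-1\right) 1136 = -1136$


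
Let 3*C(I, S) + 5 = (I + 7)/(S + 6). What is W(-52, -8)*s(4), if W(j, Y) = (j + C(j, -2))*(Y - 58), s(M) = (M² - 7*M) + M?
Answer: -30316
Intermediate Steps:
C(I, S) = -5/3 + (7 + I)/(3*(6 + S)) (C(I, S) = -5/3 + ((I + 7)/(S + 6))/3 = -5/3 + ((7 + I)/(6 + S))/3 = -5/3 + (7 + I)/(3*(6 + S)))
s(M) = M² - 6*M
W(j, Y) = (-58 + Y)*(-13/12 + 13*j/12) (W(j, Y) = (j + (-23 + j - 5*(-2))/(3*(6 - 2)))*(Y - 58) = (j + (⅓)*(-23 + j + 10)/4)*(-58 + Y) = (j + (⅓)*(¼)*(-13 + j))*(-58 + Y) = (j + (-13/12 + j/12))*(-58 + Y) = (-13/12 + 13*j/12)*(-58 + Y) = (-58 + Y)*(-13/12 + 13*j/12))
W(-52, -8)*s(4) = (377/6 - 377/6*(-52) - 13/12*(-8) + (13/12)*(-8)*(-52))*(4*(-6 + 4)) = (377/6 + 9802/3 + 26/3 + 1352/3)*(4*(-2)) = (7579/2)*(-8) = -30316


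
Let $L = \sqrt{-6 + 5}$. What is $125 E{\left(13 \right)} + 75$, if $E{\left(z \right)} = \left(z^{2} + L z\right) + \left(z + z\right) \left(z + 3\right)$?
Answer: $73200 + 1625 i \approx 73200.0 + 1625.0 i$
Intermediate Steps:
$L = i$ ($L = \sqrt{-1} = i \approx 1.0 i$)
$E{\left(z \right)} = z^{2} + i z + 2 z \left(3 + z\right)$ ($E{\left(z \right)} = \left(z^{2} + i z\right) + \left(z + z\right) \left(z + 3\right) = \left(z^{2} + i z\right) + 2 z \left(3 + z\right) = z^{2} + i z + 2 z \left(3 + z\right)$)
$125 E{\left(13 \right)} + 75 = 125 \cdot 13 \left(6 + i + 3 \cdot 13\right) + 75 = 125 \cdot 13 \left(6 + i + 39\right) + 75 = 125 \cdot 13 \left(45 + i\right) + 75 = 125 \left(585 + 13 i\right) + 75 = \left(73125 + 1625 i\right) + 75 = 73200 + 1625 i$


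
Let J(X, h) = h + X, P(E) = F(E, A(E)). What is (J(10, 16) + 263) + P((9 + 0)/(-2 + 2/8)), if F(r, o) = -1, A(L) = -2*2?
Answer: 288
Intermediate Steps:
A(L) = -4
P(E) = -1
J(X, h) = X + h
(J(10, 16) + 263) + P((9 + 0)/(-2 + 2/8)) = ((10 + 16) + 263) - 1 = (26 + 263) - 1 = 289 - 1 = 288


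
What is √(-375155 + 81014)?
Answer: I*√294141 ≈ 542.35*I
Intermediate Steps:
√(-375155 + 81014) = √(-294141) = I*√294141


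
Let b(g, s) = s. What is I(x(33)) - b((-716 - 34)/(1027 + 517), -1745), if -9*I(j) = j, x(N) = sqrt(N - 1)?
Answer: 1745 - 4*sqrt(2)/9 ≈ 1744.4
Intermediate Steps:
x(N) = sqrt(-1 + N)
I(j) = -j/9
I(x(33)) - b((-716 - 34)/(1027 + 517), -1745) = -sqrt(-1 + 33)/9 - 1*(-1745) = -4*sqrt(2)/9 + 1745 = 1745 - 4*sqrt(2)/9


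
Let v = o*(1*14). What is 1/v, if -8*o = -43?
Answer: 4/301 ≈ 0.013289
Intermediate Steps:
o = 43/8 (o = -1/8*(-43) = 43/8 ≈ 5.3750)
v = 301/4 (v = 43*(1*14)/8 = (43/8)*14 = 301/4 ≈ 75.250)
1/v = 1/(301/4) = 4/301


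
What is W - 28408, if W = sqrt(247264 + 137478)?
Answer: -28408 + sqrt(384742) ≈ -27788.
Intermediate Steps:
W = sqrt(384742) ≈ 620.28
W - 28408 = sqrt(384742) - 28408 = -28408 + sqrt(384742)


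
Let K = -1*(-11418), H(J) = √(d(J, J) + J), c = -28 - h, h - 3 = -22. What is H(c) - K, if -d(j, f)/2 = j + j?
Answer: -11418 + 3*√3 ≈ -11413.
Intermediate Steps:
h = -19 (h = 3 - 22 = -19)
d(j, f) = -4*j (d(j, f) = -2*(j + j) = -4*j)
c = -9 (c = -28 - 1*(-19) = -28 + 19 = -9)
H(J) = √3*√(-J) (H(J) = √(-4*J + J) = √(-3*J) = √3*√(-J))
K = 11418
H(c) - K = √3*√(-1*(-9)) - 1*11418 = √3*√9 - 11418 = √3*3 - 11418 = 3*√3 - 11418 = -11418 + 3*√3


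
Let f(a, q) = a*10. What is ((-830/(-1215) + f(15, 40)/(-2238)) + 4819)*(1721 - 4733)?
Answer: -438592564736/30213 ≈ -1.4517e+7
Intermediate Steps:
f(a, q) = 10*a
((-830/(-1215) + f(15, 40)/(-2238)) + 4819)*(1721 - 4733) = ((-830/(-1215) + (10*15)/(-2238)) + 4819)*(1721 - 4733) = ((-830*(-1/1215) + 150*(-1/2238)) + 4819)*(-3012) = ((166/243 - 25/373) + 4819)*(-3012) = (55843/90639 + 4819)*(-3012) = (436845184/90639)*(-3012) = -438592564736/30213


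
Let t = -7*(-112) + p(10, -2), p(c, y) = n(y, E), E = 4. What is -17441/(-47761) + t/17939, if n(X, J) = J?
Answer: 350509767/856784579 ≈ 0.40910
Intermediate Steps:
p(c, y) = 4
t = 788 (t = -7*(-112) + 4 = 784 + 4 = 788)
-17441/(-47761) + t/17939 = -17441/(-47761) + 788/17939 = -17441*(-1/47761) + 788*(1/17939) = 17441/47761 + 788/17939 = 350509767/856784579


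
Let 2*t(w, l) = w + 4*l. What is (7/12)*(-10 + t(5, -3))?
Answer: -63/8 ≈ -7.8750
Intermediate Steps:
t(w, l) = w/2 + 2*l (t(w, l) = (w + 4*l)/2 = w/2 + 2*l)
(7/12)*(-10 + t(5, -3)) = (7/12)*(-10 + ((½)*5 + 2*(-3))) = (7*(1/12))*(-10 + (5/2 - 6)) = 7*(-10 - 7/2)/12 = (7/12)*(-27/2) = -63/8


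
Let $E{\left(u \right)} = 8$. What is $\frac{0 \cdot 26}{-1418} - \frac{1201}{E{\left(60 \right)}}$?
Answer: $- \frac{1201}{8} \approx -150.13$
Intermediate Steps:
$\frac{0 \cdot 26}{-1418} - \frac{1201}{E{\left(60 \right)}} = \frac{0 \cdot 26}{-1418} - \frac{1201}{8} = 0 \left(- \frac{1}{1418}\right) - \frac{1201}{8} = 0 - \frac{1201}{8} = - \frac{1201}{8}$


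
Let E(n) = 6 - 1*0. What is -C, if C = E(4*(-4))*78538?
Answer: -471228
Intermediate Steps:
E(n) = 6 (E(n) = 6 + 0 = 6)
C = 471228 (C = 6*78538 = 471228)
-C = -1*471228 = -471228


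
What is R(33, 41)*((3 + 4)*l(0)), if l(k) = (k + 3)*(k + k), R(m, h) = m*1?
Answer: 0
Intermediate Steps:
R(m, h) = m
l(k) = 2*k*(3 + k) (l(k) = (3 + k)*(2*k) = 2*k*(3 + k))
R(33, 41)*((3 + 4)*l(0)) = 33*((3 + 4)*(2*0*(3 + 0))) = 33*(7*(2*0*3)) = 33*(7*0) = 33*0 = 0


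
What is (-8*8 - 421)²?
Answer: 235225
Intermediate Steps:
(-8*8 - 421)² = (-64 - 421)² = (-485)² = 235225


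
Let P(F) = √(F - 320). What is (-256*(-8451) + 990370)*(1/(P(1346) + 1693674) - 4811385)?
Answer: -186016566003901986296264/12258682125 - 121301*√114/36776046375 ≈ -1.5174e+13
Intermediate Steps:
P(F) = √(-320 + F)
(-256*(-8451) + 990370)*(1/(P(1346) + 1693674) - 4811385) = (-256*(-8451) + 990370)*(1/(√(-320 + 1346) + 1693674) - 4811385) = (2163456 + 990370)*(1/(√1026 + 1693674) - 4811385) = 3153826*(1/(3*√114 + 1693674) - 4811385) = 3153826*(1/(1693674 + 3*√114) - 4811385) = 3153826*(-4811385 + 1/(1693674 + 3*√114)) = -15174271109010 + 3153826/(1693674 + 3*√114)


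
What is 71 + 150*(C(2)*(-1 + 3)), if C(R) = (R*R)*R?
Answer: 2471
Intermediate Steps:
C(R) = R**3 (C(R) = R**2*R = R**3)
71 + 150*(C(2)*(-1 + 3)) = 71 + 150*(2**3*(-1 + 3)) = 71 + 150*(8*2) = 71 + 150*16 = 71 + 2400 = 2471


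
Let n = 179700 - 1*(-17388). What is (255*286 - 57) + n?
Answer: 269961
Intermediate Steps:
n = 197088 (n = 179700 + 17388 = 197088)
(255*286 - 57) + n = (255*286 - 57) + 197088 = (72930 - 57) + 197088 = 72873 + 197088 = 269961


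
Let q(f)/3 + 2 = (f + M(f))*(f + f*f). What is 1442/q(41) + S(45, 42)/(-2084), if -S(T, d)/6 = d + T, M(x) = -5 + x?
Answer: 26330525/103620648 ≈ 0.25411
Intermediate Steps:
q(f) = -6 + 3*(-5 + 2*f)*(f + f²) (q(f) = -6 + 3*((f + (-5 + f))*(f + f*f)) = -6 + 3*((-5 + 2*f)*(f + f²)) = -6 + 3*(-5 + 2*f)*(f + f²))
S(T, d) = -6*T - 6*d (S(T, d) = -6*(d + T) = -6*(T + d) = -6*T - 6*d)
1442/q(41) + S(45, 42)/(-2084) = 1442/(-6 - 15*41 - 9*41² + 6*41³) + (-6*45 - 6*42)/(-2084) = 1442/(-6 - 615 - 9*1681 + 6*68921) + (-270 - 252)*(-1/2084) = 1442/(-6 - 615 - 15129 + 413526) - 522*(-1/2084) = 1442/397776 + 261/1042 = 1442*(1/397776) + 261/1042 = 721/198888 + 261/1042 = 26330525/103620648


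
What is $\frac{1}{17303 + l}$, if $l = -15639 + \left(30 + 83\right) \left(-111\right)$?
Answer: $- \frac{1}{10879} \approx -9.192 \cdot 10^{-5}$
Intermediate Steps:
$l = -28182$ ($l = -15639 + 113 \left(-111\right) = -15639 - 12543 = -28182$)
$\frac{1}{17303 + l} = \frac{1}{17303 - 28182} = \frac{1}{-10879} = - \frac{1}{10879}$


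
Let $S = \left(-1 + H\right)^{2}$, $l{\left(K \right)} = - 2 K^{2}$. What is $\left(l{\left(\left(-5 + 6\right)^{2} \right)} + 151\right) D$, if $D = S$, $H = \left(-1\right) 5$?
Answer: $5364$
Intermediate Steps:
$H = -5$
$S = 36$ ($S = \left(-1 - 5\right)^{2} = \left(-6\right)^{2} = 36$)
$D = 36$
$\left(l{\left(\left(-5 + 6\right)^{2} \right)} + 151\right) D = \left(- 2 \left(\left(-5 + 6\right)^{2}\right)^{2} + 151\right) 36 = \left(- 2 \left(1^{2}\right)^{2} + 151\right) 36 = \left(- 2 \cdot 1^{2} + 151\right) 36 = \left(\left(-2\right) 1 + 151\right) 36 = \left(-2 + 151\right) 36 = 149 \cdot 36 = 5364$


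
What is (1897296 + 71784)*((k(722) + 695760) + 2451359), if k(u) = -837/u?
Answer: 2237090574007740/361 ≈ 6.1969e+12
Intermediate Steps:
(1897296 + 71784)*((k(722) + 695760) + 2451359) = (1897296 + 71784)*((-837/722 + 695760) + 2451359) = 1969080*((-837*1/722 + 695760) + 2451359) = 1969080*((-837/722 + 695760) + 2451359) = 1969080*(502337883/722 + 2451359) = 1969080*(2272219081/722) = 2237090574007740/361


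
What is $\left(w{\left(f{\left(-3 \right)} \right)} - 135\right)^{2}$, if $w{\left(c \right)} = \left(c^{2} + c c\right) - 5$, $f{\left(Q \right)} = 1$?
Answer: $19044$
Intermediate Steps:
$w{\left(c \right)} = -5 + 2 c^{2}$ ($w{\left(c \right)} = \left(c^{2} + c^{2}\right) - 5 = 2 c^{2} - 5 = -5 + 2 c^{2}$)
$\left(w{\left(f{\left(-3 \right)} \right)} - 135\right)^{2} = \left(\left(-5 + 2 \cdot 1^{2}\right) - 135\right)^{2} = \left(\left(-5 + 2 \cdot 1\right) - 135\right)^{2} = \left(\left(-5 + 2\right) - 135\right)^{2} = \left(-3 - 135\right)^{2} = \left(-138\right)^{2} = 19044$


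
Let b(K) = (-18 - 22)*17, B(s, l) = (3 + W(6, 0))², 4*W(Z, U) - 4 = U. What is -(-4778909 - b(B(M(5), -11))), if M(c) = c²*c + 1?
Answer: 4778229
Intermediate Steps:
W(Z, U) = 1 + U/4
M(c) = 1 + c³ (M(c) = c³ + 1 = 1 + c³)
B(s, l) = 16 (B(s, l) = (3 + (1 + (¼)*0))² = (3 + (1 + 0))² = (3 + 1)² = 4² = 16)
b(K) = -680 (b(K) = -40*17 = -680)
-(-4778909 - b(B(M(5), -11))) = -(-4778909 - 1*(-680)) = -(-4778909 + 680) = -1*(-4778229) = 4778229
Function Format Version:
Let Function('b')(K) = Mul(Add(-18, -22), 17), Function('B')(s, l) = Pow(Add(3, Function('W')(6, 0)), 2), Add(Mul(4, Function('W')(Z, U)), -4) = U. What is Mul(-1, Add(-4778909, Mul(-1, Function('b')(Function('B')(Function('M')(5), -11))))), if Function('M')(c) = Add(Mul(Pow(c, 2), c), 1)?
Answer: 4778229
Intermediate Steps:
Function('W')(Z, U) = Add(1, Mul(Rational(1, 4), U))
Function('M')(c) = Add(1, Pow(c, 3)) (Function('M')(c) = Add(Pow(c, 3), 1) = Add(1, Pow(c, 3)))
Function('B')(s, l) = 16 (Function('B')(s, l) = Pow(Add(3, Add(1, Mul(Rational(1, 4), 0))), 2) = Pow(Add(3, Add(1, 0)), 2) = Pow(Add(3, 1), 2) = Pow(4, 2) = 16)
Function('b')(K) = -680 (Function('b')(K) = Mul(-40, 17) = -680)
Mul(-1, Add(-4778909, Mul(-1, Function('b')(Function('B')(Function('M')(5), -11))))) = Mul(-1, Add(-4778909, Mul(-1, -680))) = Mul(-1, Add(-4778909, 680)) = Mul(-1, -4778229) = 4778229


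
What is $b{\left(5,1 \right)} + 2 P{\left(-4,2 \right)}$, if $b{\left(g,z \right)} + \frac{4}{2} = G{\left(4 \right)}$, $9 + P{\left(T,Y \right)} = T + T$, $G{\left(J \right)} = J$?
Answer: $-32$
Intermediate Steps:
$P{\left(T,Y \right)} = -9 + 2 T$ ($P{\left(T,Y \right)} = -9 + \left(T + T\right) = -9 + 2 T$)
$b{\left(g,z \right)} = 2$ ($b{\left(g,z \right)} = -2 + 4 = 2$)
$b{\left(5,1 \right)} + 2 P{\left(-4,2 \right)} = 2 + 2 \left(-9 + 2 \left(-4\right)\right) = 2 + 2 \left(-9 - 8\right) = 2 + 2 \left(-17\right) = 2 - 34 = -32$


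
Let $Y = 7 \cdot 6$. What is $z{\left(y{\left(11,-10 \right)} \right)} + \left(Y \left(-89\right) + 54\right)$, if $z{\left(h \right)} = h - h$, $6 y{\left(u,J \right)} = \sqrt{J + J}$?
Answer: $-3684$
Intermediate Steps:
$y{\left(u,J \right)} = \frac{\sqrt{2} \sqrt{J}}{6}$ ($y{\left(u,J \right)} = \frac{\sqrt{J + J}}{6} = \frac{\sqrt{2 J}}{6} = \frac{\sqrt{2} \sqrt{J}}{6}$)
$Y = 42$
$z{\left(h \right)} = 0$
$z{\left(y{\left(11,-10 \right)} \right)} + \left(Y \left(-89\right) + 54\right) = 0 + \left(42 \left(-89\right) + 54\right) = 0 + \left(-3738 + 54\right) = 0 - 3684 = -3684$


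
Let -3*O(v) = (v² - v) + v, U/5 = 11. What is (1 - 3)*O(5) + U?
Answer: 215/3 ≈ 71.667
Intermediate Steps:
U = 55 (U = 5*11 = 55)
O(v) = -v²/3 (O(v) = -((v² - v) + v)/3 = -v²/3)
(1 - 3)*O(5) + U = (1 - 3)*(-⅓*5²) + 55 = -(-2)*25/3 + 55 = -2*(-25/3) + 55 = 50/3 + 55 = 215/3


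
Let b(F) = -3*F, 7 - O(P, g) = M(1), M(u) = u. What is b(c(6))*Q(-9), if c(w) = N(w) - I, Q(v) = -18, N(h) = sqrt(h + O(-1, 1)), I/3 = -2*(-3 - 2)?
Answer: -1620 + 108*sqrt(3) ≈ -1432.9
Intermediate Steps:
O(P, g) = 6 (O(P, g) = 7 - 1*1 = 7 - 1 = 6)
I = 30 (I = 3*(-2*(-3 - 2)) = 3*(-2*(-5)) = 3*10 = 30)
N(h) = sqrt(6 + h) (N(h) = sqrt(h + 6) = sqrt(6 + h))
c(w) = -30 + sqrt(6 + w) (c(w) = sqrt(6 + w) - 1*30 = sqrt(6 + w) - 30 = -30 + sqrt(6 + w))
b(c(6))*Q(-9) = -3*(-30 + sqrt(6 + 6))*(-18) = -3*(-30 + sqrt(12))*(-18) = -3*(-30 + 2*sqrt(3))*(-18) = (90 - 6*sqrt(3))*(-18) = -1620 + 108*sqrt(3)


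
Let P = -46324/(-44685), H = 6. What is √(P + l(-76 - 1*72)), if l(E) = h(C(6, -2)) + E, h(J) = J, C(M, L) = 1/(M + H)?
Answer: I*√130347778485/29790 ≈ 12.119*I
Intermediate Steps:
C(M, L) = 1/(6 + M) (C(M, L) = 1/(M + 6) = 1/(6 + M))
P = 46324/44685 (P = -46324*(-1/44685) = 46324/44685 ≈ 1.0367)
l(E) = 1/12 + E (l(E) = 1/(6 + 6) + E = 1/12 + E)
√(P + l(-76 - 1*72)) = √(46324/44685 + (1/12 + (-76 - 1*72))) = √(46324/44685 + (1/12 + (-76 - 72))) = √(46324/44685 + (1/12 - 148)) = √(46324/44685 - 1775/12) = √(-26253329/178740) = I*√130347778485/29790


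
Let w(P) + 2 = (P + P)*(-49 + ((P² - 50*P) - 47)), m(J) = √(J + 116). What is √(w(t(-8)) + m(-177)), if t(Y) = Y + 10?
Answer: √(-770 + I*√61) ≈ 0.1407 + 27.749*I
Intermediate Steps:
m(J) = √(116 + J)
t(Y) = 10 + Y
w(P) = -2 + 2*P*(-96 + P² - 50*P) (w(P) = -2 + (P + P)*(-49 + ((P² - 50*P) - 47)) = -2 + (2*P)*(-49 + (-47 + P² - 50*P)) = -2 + (2*P)*(-96 + P² - 50*P) = -2 + 2*P*(-96 + P² - 50*P))
√(w(t(-8)) + m(-177)) = √((-2 - 192*(10 - 8) - 100*(10 - 8)² + 2*(10 - 8)³) + √(116 - 177)) = √((-2 - 192*2 - 100*2² + 2*2³) + √(-61)) = √((-2 - 384 - 100*4 + 2*8) + I*√61) = √((-2 - 384 - 400 + 16) + I*√61) = √(-770 + I*√61)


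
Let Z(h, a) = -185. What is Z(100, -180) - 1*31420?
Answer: -31605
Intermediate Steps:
Z(100, -180) - 1*31420 = -185 - 1*31420 = -185 - 31420 = -31605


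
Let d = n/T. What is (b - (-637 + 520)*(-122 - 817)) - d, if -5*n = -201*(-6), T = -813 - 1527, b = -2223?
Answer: -72855967/650 ≈ -1.1209e+5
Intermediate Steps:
T = -2340
n = -1206/5 (n = -(-201)*(-6)/5 = -⅕*1206 = -1206/5 ≈ -241.20)
d = 67/650 (d = -1206/5/(-2340) = -1206/5*(-1/2340) = 67/650 ≈ 0.10308)
(b - (-637 + 520)*(-122 - 817)) - d = (-2223 - (-637 + 520)*(-122 - 817)) - 1*67/650 = (-2223 - (-117)*(-939)) - 67/650 = (-2223 - 1*109863) - 67/650 = (-2223 - 109863) - 67/650 = -112086 - 67/650 = -72855967/650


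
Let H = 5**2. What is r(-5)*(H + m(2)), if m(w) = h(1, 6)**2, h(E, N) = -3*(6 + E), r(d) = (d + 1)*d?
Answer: 9320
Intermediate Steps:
H = 25
r(d) = d*(1 + d) (r(d) = (1 + d)*d = d*(1 + d))
h(E, N) = -18 - 3*E
m(w) = 441 (m(w) = (-18 - 3*1)**2 = (-18 - 3)**2 = (-21)**2 = 441)
r(-5)*(H + m(2)) = (-5*(1 - 5))*(25 + 441) = -5*(-4)*466 = 20*466 = 9320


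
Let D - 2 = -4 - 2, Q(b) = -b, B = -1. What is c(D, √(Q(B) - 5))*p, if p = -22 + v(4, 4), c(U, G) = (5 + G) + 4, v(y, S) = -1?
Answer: -207 - 46*I ≈ -207.0 - 46.0*I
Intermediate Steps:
D = -4 (D = 2 + (-4 - 2) = 2 - 6 = -4)
c(U, G) = 9 + G
p = -23 (p = -22 - 1 = -23)
c(D, √(Q(B) - 5))*p = (9 + √(-1*(-1) - 5))*(-23) = (9 + √(1 - 5))*(-23) = (9 + √(-4))*(-23) = (9 + 2*I)*(-23) = -207 - 46*I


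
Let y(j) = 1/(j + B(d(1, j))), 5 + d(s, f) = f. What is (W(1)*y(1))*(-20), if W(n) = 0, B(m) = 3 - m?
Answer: 0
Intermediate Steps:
d(s, f) = -5 + f
y(j) = 1/8 (y(j) = 1/(j + (3 - (-5 + j))) = 1/(j + (3 + (5 - j))) = 1/(j + (8 - j)) = 1/8)
(W(1)*y(1))*(-20) = (0*(1/8))*(-20) = 0*(-20) = 0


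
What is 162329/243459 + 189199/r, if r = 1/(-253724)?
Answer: -11687085465433555/243459 ≈ -4.8004e+10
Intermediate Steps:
r = -1/253724 ≈ -3.9413e-6
162329/243459 + 189199/r = 162329/243459 + 189199/(-1/253724) = 162329*(1/243459) + 189199*(-253724) = 162329/243459 - 48004327076 = -11687085465433555/243459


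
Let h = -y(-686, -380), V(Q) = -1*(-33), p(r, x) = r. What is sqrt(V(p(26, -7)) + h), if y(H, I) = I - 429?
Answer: sqrt(842) ≈ 29.017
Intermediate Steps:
V(Q) = 33
y(H, I) = -429 + I
h = 809 (h = -(-429 - 380) = -1*(-809) = 809)
sqrt(V(p(26, -7)) + h) = sqrt(33 + 809) = sqrt(842)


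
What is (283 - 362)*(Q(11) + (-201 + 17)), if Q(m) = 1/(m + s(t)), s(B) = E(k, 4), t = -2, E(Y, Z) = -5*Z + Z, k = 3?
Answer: 72759/5 ≈ 14552.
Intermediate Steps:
E(Y, Z) = -4*Z
s(B) = -16 (s(B) = -4*4 = -16)
Q(m) = 1/(-16 + m) (Q(m) = 1/(m - 16) = 1/(-16 + m))
(283 - 362)*(Q(11) + (-201 + 17)) = (283 - 362)*(1/(-16 + 11) + (-201 + 17)) = -79*(1/(-5) - 184) = -79*(-⅕ - 184) = -79*(-921/5) = 72759/5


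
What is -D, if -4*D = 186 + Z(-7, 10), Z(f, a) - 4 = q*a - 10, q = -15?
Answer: 15/2 ≈ 7.5000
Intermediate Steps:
Z(f, a) = -6 - 15*a (Z(f, a) = 4 + (-15*a - 10) = 4 + (-10 - 15*a) = -6 - 15*a)
D = -15/2 (D = -(186 + (-6 - 15*10))/4 = -(186 + (-6 - 150))/4 = -(186 - 156)/4 = -¼*30 = -15/2 ≈ -7.5000)
-D = -1*(-15/2) = 15/2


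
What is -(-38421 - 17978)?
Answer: 56399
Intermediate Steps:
-(-38421 - 17978) = -1*(-56399) = 56399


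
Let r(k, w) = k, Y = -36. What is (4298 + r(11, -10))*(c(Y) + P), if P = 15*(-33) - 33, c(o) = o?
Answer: -2430276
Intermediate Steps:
P = -528 (P = -495 - 33 = -528)
(4298 + r(11, -10))*(c(Y) + P) = (4298 + 11)*(-36 - 528) = 4309*(-564) = -2430276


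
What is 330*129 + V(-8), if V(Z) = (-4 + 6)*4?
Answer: 42578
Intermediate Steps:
V(Z) = 8 (V(Z) = 2*4 = 8)
330*129 + V(-8) = 330*129 + 8 = 42570 + 8 = 42578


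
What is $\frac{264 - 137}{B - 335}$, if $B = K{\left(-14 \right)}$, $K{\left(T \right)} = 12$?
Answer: $- \frac{127}{323} \approx -0.39319$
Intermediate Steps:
$B = 12$
$\frac{264 - 137}{B - 335} = \frac{264 - 137}{12 - 335} = \frac{127}{-323} = 127 \left(- \frac{1}{323}\right) = - \frac{127}{323}$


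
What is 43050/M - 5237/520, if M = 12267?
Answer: -13952093/2126280 ≈ -6.5617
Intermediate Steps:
43050/M - 5237/520 = 43050/12267 - 5237/520 = 43050*(1/12267) - 5237*1/520 = 14350/4089 - 5237/520 = -13952093/2126280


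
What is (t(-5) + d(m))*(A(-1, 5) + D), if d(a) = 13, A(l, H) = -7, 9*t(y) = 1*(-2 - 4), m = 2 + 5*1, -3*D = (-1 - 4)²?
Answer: -1702/9 ≈ -189.11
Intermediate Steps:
D = -25/3 (D = -(-1 - 4)²/3 = -⅓*(-5)² = -⅓*25 = -25/3 ≈ -8.3333)
m = 7 (m = 2 + 5 = 7)
t(y) = -⅔ (t(y) = (1*(-2 - 4))/9 = (1*(-6))/9 = (⅑)*(-6) = -⅔)
(t(-5) + d(m))*(A(-1, 5) + D) = (-⅔ + 13)*(-7 - 25/3) = (37/3)*(-46/3) = -1702/9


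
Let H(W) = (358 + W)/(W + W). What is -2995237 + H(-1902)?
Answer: -2848470001/951 ≈ -2.9952e+6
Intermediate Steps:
H(W) = (358 + W)/(2*W) (H(W) = (358 + W)/((2*W)) = (358 + W)*(1/(2*W)) = (358 + W)/(2*W))
-2995237 + H(-1902) = -2995237 + (1/2)*(358 - 1902)/(-1902) = -2995237 + (1/2)*(-1/1902)*(-1544) = -2995237 + 386/951 = -2848470001/951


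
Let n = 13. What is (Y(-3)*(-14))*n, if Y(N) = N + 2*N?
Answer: 1638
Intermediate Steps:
Y(N) = 3*N
(Y(-3)*(-14))*n = ((3*(-3))*(-14))*13 = -9*(-14)*13 = 126*13 = 1638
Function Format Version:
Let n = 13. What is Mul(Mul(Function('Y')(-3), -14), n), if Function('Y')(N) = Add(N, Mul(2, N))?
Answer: 1638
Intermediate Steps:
Function('Y')(N) = Mul(3, N)
Mul(Mul(Function('Y')(-3), -14), n) = Mul(Mul(Mul(3, -3), -14), 13) = Mul(Mul(-9, -14), 13) = Mul(126, 13) = 1638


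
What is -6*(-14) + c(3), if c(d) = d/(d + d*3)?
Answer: 337/4 ≈ 84.250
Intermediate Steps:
c(d) = 1/4 (c(d) = d/(d + 3*d) = d/((4*d)) = d*(1/(4*d)) = 1/4)
-6*(-14) + c(3) = -6*(-14) + 1/4 = 84 + 1/4 = 337/4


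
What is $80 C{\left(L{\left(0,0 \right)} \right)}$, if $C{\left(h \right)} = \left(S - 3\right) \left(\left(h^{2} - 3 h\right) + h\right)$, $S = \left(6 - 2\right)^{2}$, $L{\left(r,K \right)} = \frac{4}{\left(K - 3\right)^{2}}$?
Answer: $- \frac{58240}{81} \approx -719.01$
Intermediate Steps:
$L{\left(r,K \right)} = \frac{4}{\left(-3 + K\right)^{2}}$
$S = 16$ ($S = 4^{2} = 16$)
$C{\left(h \right)} = - 26 h + 13 h^{2}$ ($C{\left(h \right)} = \left(16 - 3\right) \left(\left(h^{2} - 3 h\right) + h\right) = 13 \left(h^{2} - 2 h\right) = - 26 h + 13 h^{2}$)
$80 C{\left(L{\left(0,0 \right)} \right)} = 80 \cdot 13 \frac{4}{\left(-3 + 0\right)^{2}} \left(-2 + \frac{4}{\left(-3 + 0\right)^{2}}\right) = 80 \cdot 13 \cdot \frac{4}{9} \left(-2 + \frac{4}{9}\right) = 80 \cdot 13 \cdot \frac{4}{9} \left(- \frac{14}{9}\right) = 80 \left(- \frac{728}{81}\right) = - \frac{58240}{81}$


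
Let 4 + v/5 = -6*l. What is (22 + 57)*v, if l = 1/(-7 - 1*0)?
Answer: -8690/7 ≈ -1241.4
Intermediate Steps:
l = -⅐ (l = 1/(-7 + 0) = 1/(-7) = -⅐ ≈ -0.14286)
v = -110/7 (v = -20 + 5*(-6*(-⅐)) = -20 + 5*(6/7) = -20 + 30/7 = -110/7 ≈ -15.714)
(22 + 57)*v = (22 + 57)*(-110/7) = 79*(-110/7) = -8690/7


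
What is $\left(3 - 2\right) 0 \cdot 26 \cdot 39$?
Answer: $0$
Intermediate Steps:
$\left(3 - 2\right) 0 \cdot 26 \cdot 39 = 1 \cdot 0 \cdot 26 \cdot 39 = 0 \cdot 26 \cdot 39 = 0 \cdot 39 = 0$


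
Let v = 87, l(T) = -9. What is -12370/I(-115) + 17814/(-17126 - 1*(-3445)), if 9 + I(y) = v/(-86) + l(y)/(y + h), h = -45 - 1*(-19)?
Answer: 683327423614/550099329 ≈ 1242.2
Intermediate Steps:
h = -26 (h = -45 + 19 = -26)
I(y) = -861/86 - 9/(-26 + y) (I(y) = -9 + (87/(-86) - 9/(y - 26)) = -9 + (87*(-1/86) - 9/(-26 + y)) = -9 + (-87/86 - 9/(-26 + y)) = -861/86 - 9/(-26 + y))
-12370/I(-115) + 17814/(-17126 - 1*(-3445)) = -12370*86*(-26 - 115)/(3*(7204 - 287*(-115))) + 17814/(-17126 - 1*(-3445)) = -12370*(-4042/(7204 + 33005)) + 17814/(-17126 + 3445) = -12370/((3/86)*(-1/141)*40209) + 17814/(-13681) = -12370/(-40209/4042) + 17814*(-1/13681) = -12370*(-4042/40209) - 17814/13681 = 49999540/40209 - 17814/13681 = 683327423614/550099329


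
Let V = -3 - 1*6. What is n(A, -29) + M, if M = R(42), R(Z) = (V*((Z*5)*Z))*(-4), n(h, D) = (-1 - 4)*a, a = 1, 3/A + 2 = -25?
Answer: 317515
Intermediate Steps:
A = -⅑ (A = 3/(-2 - 25) = 3/(-27) = 3*(-1/27) = -⅑ ≈ -0.11111)
V = -9 (V = -3 - 6 = -9)
n(h, D) = -5 (n(h, D) = (-1 - 4)*1 = -5*1 = -5)
R(Z) = 180*Z² (R(Z) = -9*Z*5*Z*(-4) = -9*5*Z*Z*(-4) = -45*Z²*(-4) = 180*Z²)
M = 317520 (M = 180*42² = 180*1764 = 317520)
n(A, -29) + M = -5 + 317520 = 317515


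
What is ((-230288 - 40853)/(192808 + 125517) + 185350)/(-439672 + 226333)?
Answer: -19667089203/22637045725 ≈ -0.86880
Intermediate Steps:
((-230288 - 40853)/(192808 + 125517) + 185350)/(-439672 + 226333) = (-271141/318325 + 185350)/(-213339) = (-271141*1/318325 + 185350)*(-1/213339) = (-271141/318325 + 185350)*(-1/213339) = (59001267609/318325)*(-1/213339) = -19667089203/22637045725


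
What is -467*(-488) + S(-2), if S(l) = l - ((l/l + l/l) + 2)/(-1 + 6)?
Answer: 1139466/5 ≈ 2.2789e+5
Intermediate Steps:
S(l) = -⅘ + l (S(l) = l - ((1 + 1) + 2)/5 = l - (2 + 2)/5 = l - 4/5 = l - 1*⅘ = l - ⅘ = -⅘ + l)
-467*(-488) + S(-2) = -467*(-488) + (-⅘ - 2) = 227896 - 14/5 = 1139466/5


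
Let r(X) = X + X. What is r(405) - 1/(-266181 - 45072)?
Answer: 252114931/311253 ≈ 810.00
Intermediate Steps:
r(X) = 2*X
r(405) - 1/(-266181 - 45072) = 2*405 - 1/(-266181 - 45072) = 810 - 1/(-311253) = 810 - 1*(-1/311253) = 810 + 1/311253 = 252114931/311253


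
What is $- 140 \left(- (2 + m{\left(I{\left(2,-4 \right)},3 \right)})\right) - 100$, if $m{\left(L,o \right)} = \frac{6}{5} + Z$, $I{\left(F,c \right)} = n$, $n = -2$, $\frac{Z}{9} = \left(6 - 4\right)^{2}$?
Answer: $5388$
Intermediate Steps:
$Z = 36$ ($Z = 9 \left(6 - 4\right)^{2} = 9 \cdot 2^{2} = 9 \cdot 4 = 36$)
$I{\left(F,c \right)} = -2$
$m{\left(L,o \right)} = \frac{186}{5}$ ($m{\left(L,o \right)} = \frac{6}{5} + 36 = \frac{186}{5}$)
$- 140 \left(- (2 + m{\left(I{\left(2,-4 \right)},3 \right)})\right) - 100 = - 140 \left(- (2 + \frac{186}{5})\right) - 100 = - 140 \left(\left(-1\right) \frac{196}{5}\right) - 100 = \left(-140\right) \left(- \frac{196}{5}\right) - 100 = 5488 - 100 = 5388$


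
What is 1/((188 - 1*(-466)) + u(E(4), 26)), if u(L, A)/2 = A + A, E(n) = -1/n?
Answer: 1/758 ≈ 0.0013193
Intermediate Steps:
u(L, A) = 4*A (u(L, A) = 2*(A + A) = 2*(2*A) = 4*A)
1/((188 - 1*(-466)) + u(E(4), 26)) = 1/((188 - 1*(-466)) + 4*26) = 1/((188 + 466) + 104) = 1/(654 + 104) = 1/758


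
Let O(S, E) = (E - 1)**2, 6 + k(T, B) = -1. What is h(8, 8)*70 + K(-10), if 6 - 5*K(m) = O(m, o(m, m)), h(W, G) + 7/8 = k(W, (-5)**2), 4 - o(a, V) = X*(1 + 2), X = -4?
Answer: -11901/20 ≈ -595.05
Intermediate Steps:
k(T, B) = -7 (k(T, B) = -6 - 1 = -7)
o(a, V) = 16 (o(a, V) = 4 - (-4)*(1 + 2) = 4 - (-4)*3 = 4 - 1*(-12) = 4 + 12 = 16)
h(W, G) = -63/8 (h(W, G) = -7/8 - 7 = -63/8)
O(S, E) = (-1 + E)**2
K(m) = -219/5 (K(m) = 6/5 - (-1 + 16)**2/5 = 6/5 - 1/5*15**2 = 6/5 - 1/5*225 = 6/5 - 45 = -219/5)
h(8, 8)*70 + K(-10) = -63/8*70 - 219/5 = -2205/4 - 219/5 = -11901/20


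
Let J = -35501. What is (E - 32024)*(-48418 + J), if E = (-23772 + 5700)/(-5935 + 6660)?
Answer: 1949897574768/725 ≈ 2.6895e+9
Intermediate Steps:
E = -18072/725 ≈ -24.927
(E - 32024)*(-48418 + J) = (-18072/725 - 32024)*(-48418 - 35501) = -23235472/725*(-83919) = 1949897574768/725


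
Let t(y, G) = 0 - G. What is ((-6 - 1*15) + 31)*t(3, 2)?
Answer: -20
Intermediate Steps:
t(y, G) = -G
((-6 - 1*15) + 31)*t(3, 2) = ((-6 - 1*15) + 31)*(-1*2) = ((-6 - 15) + 31)*(-2) = (-21 + 31)*(-2) = 10*(-2) = -20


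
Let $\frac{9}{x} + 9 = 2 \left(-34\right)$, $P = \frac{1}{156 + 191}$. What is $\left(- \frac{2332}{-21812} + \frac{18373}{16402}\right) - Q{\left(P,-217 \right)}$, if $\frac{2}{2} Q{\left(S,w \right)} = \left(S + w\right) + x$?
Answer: $\frac{74540092210597}{341392884602} \approx 218.34$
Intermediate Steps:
$P = \frac{1}{347} \approx 0.0028818$
$x = - \frac{9}{77}$ ($x = \frac{9}{-9 + 2 \left(-34\right)} = \frac{9}{-9 - 68} = \frac{9}{-77} = 9 \left(- \frac{1}{77}\right) = - \frac{9}{77} \approx -0.11688$)
$Q{\left(S,w \right)} = - \frac{9}{77} + S + w$ ($Q{\left(S,w \right)} = \left(S + w\right) - \frac{9}{77} = - \frac{9}{77} + S + w$)
$\left(- \frac{2332}{-21812} + \frac{18373}{16402}\right) - Q{\left(P,-217 \right)} = \left(- \frac{2332}{-21812} + \frac{18373}{16402}\right) - \left(- \frac{9}{77} + \frac{1}{347} - 217\right) = \left(\left(-2332\right) \left(- \frac{1}{21812}\right) + 18373 \cdot \frac{1}{16402}\right) - - \frac{5801069}{26719} = \left(\frac{583}{5453} + \frac{18373}{16402}\right) + \frac{5801069}{26719} = \frac{109750335}{89440106} + \frac{5801069}{26719} = \frac{74540092210597}{341392884602}$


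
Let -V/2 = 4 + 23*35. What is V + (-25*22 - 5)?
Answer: -2173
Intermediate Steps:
V = -1618 (V = -2*(4 + 23*35) = -2*(4 + 805) = -2*809 = -1618)
V + (-25*22 - 5) = -1618 + (-25*22 - 5) = -1618 + (-550 - 5) = -1618 - 555 = -2173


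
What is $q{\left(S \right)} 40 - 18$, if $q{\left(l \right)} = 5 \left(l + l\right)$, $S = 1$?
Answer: $382$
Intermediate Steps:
$q{\left(l \right)} = 10 l$ ($q{\left(l \right)} = 5 \cdot 2 l = 10 l$)
$q{\left(S \right)} 40 - 18 = 10 \cdot 1 \cdot 40 - 18 = 10 \cdot 40 - 18 = 400 - 18 = 382$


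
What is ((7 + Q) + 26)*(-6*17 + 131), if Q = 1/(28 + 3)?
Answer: 29696/31 ≈ 957.94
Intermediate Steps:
Q = 1/31 ≈ 0.032258
((7 + Q) + 26)*(-6*17 + 131) = ((7 + 1/31) + 26)*(-6*17 + 131) = (218/31 + 26)*(-102 + 131) = (1024/31)*29 = 29696/31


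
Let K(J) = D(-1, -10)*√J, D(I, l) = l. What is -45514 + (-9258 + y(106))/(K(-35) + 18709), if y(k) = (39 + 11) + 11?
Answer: -15931445724707/350030181 - 91970*I*√35/350030181 ≈ -45515.0 - 0.0015544*I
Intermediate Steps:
y(k) = 61 (y(k) = 50 + 11 = 61)
K(J) = -10*√J
-45514 + (-9258 + y(106))/(K(-35) + 18709) = -45514 + (-9258 + 61)/(-10*I*√35 + 18709) = -45514 - 9197/(-10*I*√35 + 18709) = -45514 - 9197/(18709 - 10*I*√35)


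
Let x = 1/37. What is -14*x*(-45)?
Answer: 630/37 ≈ 17.027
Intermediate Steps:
x = 1/37 ≈ 0.027027
-14*x*(-45) = -14*1/37*(-45) = -14/37*(-45) = 630/37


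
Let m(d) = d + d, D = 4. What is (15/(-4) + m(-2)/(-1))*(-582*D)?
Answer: -582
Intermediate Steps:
m(d) = 2*d
(15/(-4) + m(-2)/(-1))*(-582*D) = (15/(-4) + (2*(-2))/(-1))*(-582*4) = (15*(-¼) - 4*(-1))*(-2328) = (-15/4 + 4)*(-2328) = (¼)*(-2328) = -582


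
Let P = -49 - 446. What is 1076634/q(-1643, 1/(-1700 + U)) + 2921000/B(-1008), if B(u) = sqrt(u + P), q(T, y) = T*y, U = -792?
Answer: 2682971928/1643 - 2921000*I*sqrt(167)/501 ≈ 1.633e+6 - 75345.0*I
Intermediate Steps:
P = -495
B(u) = sqrt(-495 + u) (B(u) = sqrt(u - 495) = sqrt(-495 + u))
1076634/q(-1643, 1/(-1700 + U)) + 2921000/B(-1008) = 1076634/((-1643/(-1700 - 792))) + 2921000/(sqrt(-495 - 1008)) = 1076634/((-1643/(-2492))) + 2921000/(sqrt(-1503)) = 1076634/((-1643*(-1/2492))) + 2921000/((3*I*sqrt(167))) = 1076634/(1643/2492) + 2921000*(-I*sqrt(167)/501) = 1076634*(2492/1643) - 2921000*I*sqrt(167)/501 = 2682971928/1643 - 2921000*I*sqrt(167)/501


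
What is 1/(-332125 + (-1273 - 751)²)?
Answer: 1/3764451 ≈ 2.6564e-7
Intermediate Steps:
1/(-332125 + (-1273 - 751)²) = 1/(-332125 + (-2024)²) = 1/(-332125 + 4096576) = 1/3764451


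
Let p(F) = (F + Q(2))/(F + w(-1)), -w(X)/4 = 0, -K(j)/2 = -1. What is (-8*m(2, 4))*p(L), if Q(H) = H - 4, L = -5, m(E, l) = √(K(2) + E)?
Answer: -112/5 ≈ -22.400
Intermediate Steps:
K(j) = 2 (K(j) = -2*(-1) = 2)
m(E, l) = √(2 + E)
w(X) = 0 (w(X) = -4*0 = 0)
Q(H) = -4 + H
p(F) = (-2 + F)/F (p(F) = (F + (-4 + 2))/(F + 0) = (F - 2)/F = (-2 + F)/F)
(-8*m(2, 4))*p(L) = (-8*√(2 + 2))*((-2 - 5)/(-5)) = (-8*√4)*(-⅕*(-7)) = -8*2*(7/5) = -16*7/5 = -112/5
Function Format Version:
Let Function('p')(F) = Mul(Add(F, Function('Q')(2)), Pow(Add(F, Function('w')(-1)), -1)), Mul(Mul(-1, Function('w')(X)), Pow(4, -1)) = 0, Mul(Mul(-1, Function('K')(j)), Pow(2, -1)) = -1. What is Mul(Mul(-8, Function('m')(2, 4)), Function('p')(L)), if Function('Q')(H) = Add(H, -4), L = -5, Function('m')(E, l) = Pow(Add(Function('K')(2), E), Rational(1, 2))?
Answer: Rational(-112, 5) ≈ -22.400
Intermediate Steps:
Function('K')(j) = 2 (Function('K')(j) = Mul(-2, -1) = 2)
Function('m')(E, l) = Pow(Add(2, E), Rational(1, 2))
Function('w')(X) = 0 (Function('w')(X) = Mul(-4, 0) = 0)
Function('Q')(H) = Add(-4, H)
Function('p')(F) = Mul(Pow(F, -1), Add(-2, F)) (Function('p')(F) = Mul(Add(F, Add(-4, 2)), Pow(Add(F, 0), -1)) = Mul(Add(F, -2), Pow(F, -1)) = Mul(Add(-2, F), Pow(F, -1)) = Mul(Pow(F, -1), Add(-2, F)))
Mul(Mul(-8, Function('m')(2, 4)), Function('p')(L)) = Mul(Mul(-8, Pow(Add(2, 2), Rational(1, 2))), Mul(Pow(-5, -1), Add(-2, -5))) = Mul(Mul(-8, Pow(4, Rational(1, 2))), Mul(Rational(-1, 5), -7)) = Mul(Mul(-8, 2), Rational(7, 5)) = Mul(-16, Rational(7, 5)) = Rational(-112, 5)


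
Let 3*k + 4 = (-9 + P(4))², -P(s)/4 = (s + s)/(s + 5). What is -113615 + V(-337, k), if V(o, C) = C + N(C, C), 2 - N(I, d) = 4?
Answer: -27596486/243 ≈ -1.1357e+5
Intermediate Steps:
P(s) = -8*s/(5 + s) (P(s) = -4*(s + s)/(s + 5) = -4*2*s/(5 + s) = -8*s/(5 + s))
k = 12445/243 (k = -4/3 + (-9 - 8*4/(5 + 4))²/3 = -4/3 + (-9 - 8*4/9)²/3 = -4/3 + (-9 - 8*4*⅑)²/3 = -4/3 + (-9 - 32/9)²/3 = -4/3 + (-113/9)²/3 = -4/3 + (⅓)*(12769/81) = -4/3 + 12769/243 = 12445/243 ≈ 51.214)
N(I, d) = -2 (N(I, d) = 2 - 1*4 = 2 - 4 = -2)
V(o, C) = -2 + C (V(o, C) = C - 2 = -2 + C)
-113615 + V(-337, k) = -113615 + (-2 + 12445/243) = -113615 + 11959/243 = -27596486/243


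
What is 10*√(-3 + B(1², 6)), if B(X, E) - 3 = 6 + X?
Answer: 10*√7 ≈ 26.458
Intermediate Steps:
B(X, E) = 9 + X (B(X, E) = 3 + (6 + X) = 9 + X)
10*√(-3 + B(1², 6)) = 10*√(-3 + (9 + 1²)) = 10*√(-3 + (9 + 1)) = 10*√(-3 + 10) = 10*√7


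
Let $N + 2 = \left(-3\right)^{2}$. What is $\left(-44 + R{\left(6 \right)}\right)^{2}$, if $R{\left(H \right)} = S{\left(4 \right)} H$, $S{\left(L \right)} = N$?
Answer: $4$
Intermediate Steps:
$N = 7$ ($N = -2 + \left(-3\right)^{2} = -2 + 9 = 7$)
$S{\left(L \right)} = 7$
$R{\left(H \right)} = 7 H$
$\left(-44 + R{\left(6 \right)}\right)^{2} = \left(-44 + 7 \cdot 6\right)^{2} = \left(-44 + 42\right)^{2} = \left(-2\right)^{2} = 4$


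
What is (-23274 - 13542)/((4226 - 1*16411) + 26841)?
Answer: -2301/916 ≈ -2.5120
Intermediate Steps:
(-23274 - 13542)/((4226 - 1*16411) + 26841) = -36816/((4226 - 16411) + 26841) = -36816/(-12185 + 26841) = -36816/14656 = -36816*1/14656 = -2301/916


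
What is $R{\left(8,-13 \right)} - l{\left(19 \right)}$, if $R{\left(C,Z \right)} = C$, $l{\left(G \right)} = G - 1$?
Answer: $-10$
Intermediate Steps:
$l{\left(G \right)} = -1 + G$ ($l{\left(G \right)} = G - 1 = -1 + G$)
$R{\left(8,-13 \right)} - l{\left(19 \right)} = 8 - \left(-1 + 19\right) = 8 - 18 = -10$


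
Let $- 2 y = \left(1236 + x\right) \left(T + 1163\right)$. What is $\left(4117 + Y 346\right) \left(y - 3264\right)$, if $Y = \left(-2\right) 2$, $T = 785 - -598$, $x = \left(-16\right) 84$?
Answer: $366823260$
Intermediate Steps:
$x = -1344$
$T = 1383$ ($T = 785 + 598 = 1383$)
$y = 137484$ ($y = - \frac{\left(1236 - 1344\right) \left(1383 + 1163\right)}{2} = - \frac{\left(-108\right) 2546}{2} = \left(- \frac{1}{2}\right) \left(-274968\right) = 137484$)
$Y = -4$
$\left(4117 + Y 346\right) \left(y - 3264\right) = \left(4117 - 1384\right) \left(137484 - 3264\right) = \left(4117 - 1384\right) 134220 = 2733 \cdot 134220 = 366823260$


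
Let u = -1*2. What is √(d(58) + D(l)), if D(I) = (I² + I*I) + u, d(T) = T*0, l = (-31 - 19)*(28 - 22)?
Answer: √179998 ≈ 424.26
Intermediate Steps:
u = -2
l = -300 (l = -50*6 = -300)
d(T) = 0
D(I) = -2 + 2*I² (D(I) = (I² + I*I) - 2 = (I² + I²) - 2 = 2*I² - 2 = -2 + 2*I²)
√(d(58) + D(l)) = √(0 + (-2 + 2*(-300)²)) = √(0 + (-2 + 2*90000)) = √(0 + (-2 + 180000)) = √(0 + 179998) = √179998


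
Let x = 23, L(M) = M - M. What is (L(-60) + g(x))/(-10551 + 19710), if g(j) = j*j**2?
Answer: 12167/9159 ≈ 1.3284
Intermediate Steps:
L(M) = 0
g(j) = j**3
(L(-60) + g(x))/(-10551 + 19710) = (0 + 23**3)/(-10551 + 19710) = (0 + 12167)/9159 = 12167*(1/9159) = 12167/9159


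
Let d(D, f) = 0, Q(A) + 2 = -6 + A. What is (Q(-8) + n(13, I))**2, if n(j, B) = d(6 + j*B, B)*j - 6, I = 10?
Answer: 484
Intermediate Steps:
Q(A) = -8 + A (Q(A) = -2 + (-6 + A) = -8 + A)
n(j, B) = -6 (n(j, B) = 0*j - 6 = 0 - 6 = -6)
(Q(-8) + n(13, I))**2 = ((-8 - 8) - 6)**2 = (-16 - 6)**2 = (-22)**2 = 484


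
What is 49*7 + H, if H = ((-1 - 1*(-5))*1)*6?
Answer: 367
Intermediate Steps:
H = 24 (H = ((-1 + 5)*1)*6 = (4*1)*6 = 4*6 = 24)
49*7 + H = 49*7 + 24 = 343 + 24 = 367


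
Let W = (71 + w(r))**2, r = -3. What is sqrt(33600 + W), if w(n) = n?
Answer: 4*sqrt(2389) ≈ 195.51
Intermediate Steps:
W = 4624 (W = (71 - 3)**2 = 68**2 = 4624)
sqrt(33600 + W) = sqrt(33600 + 4624) = sqrt(38224) = 4*sqrt(2389)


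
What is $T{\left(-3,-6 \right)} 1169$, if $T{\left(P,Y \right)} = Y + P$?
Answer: $-10521$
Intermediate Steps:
$T{\left(P,Y \right)} = P + Y$
$T{\left(-3,-6 \right)} 1169 = \left(-3 - 6\right) 1169 = \left(-9\right) 1169 = -10521$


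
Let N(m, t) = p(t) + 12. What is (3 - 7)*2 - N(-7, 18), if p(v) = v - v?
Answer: -20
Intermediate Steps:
p(v) = 0
N(m, t) = 12 (N(m, t) = 0 + 12 = 12)
(3 - 7)*2 - N(-7, 18) = (3 - 7)*2 - 1*12 = -4*2 - 12 = -8 - 12 = -20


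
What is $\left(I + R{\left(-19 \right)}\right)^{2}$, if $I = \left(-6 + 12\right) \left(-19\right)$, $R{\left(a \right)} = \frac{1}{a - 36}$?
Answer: $\frac{39325441}{3025} \approx 13000.0$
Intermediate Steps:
$R{\left(a \right)} = \frac{1}{-36 + a}$
$I = -114$ ($I = 6 \left(-19\right) = -114$)
$\left(I + R{\left(-19 \right)}\right)^{2} = \left(-114 + \frac{1}{-36 - 19}\right)^{2} = \left(-114 + \frac{1}{-55}\right)^{2} = \left(-114 - \frac{1}{55}\right)^{2} = \left(- \frac{6271}{55}\right)^{2} = \frac{39325441}{3025}$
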